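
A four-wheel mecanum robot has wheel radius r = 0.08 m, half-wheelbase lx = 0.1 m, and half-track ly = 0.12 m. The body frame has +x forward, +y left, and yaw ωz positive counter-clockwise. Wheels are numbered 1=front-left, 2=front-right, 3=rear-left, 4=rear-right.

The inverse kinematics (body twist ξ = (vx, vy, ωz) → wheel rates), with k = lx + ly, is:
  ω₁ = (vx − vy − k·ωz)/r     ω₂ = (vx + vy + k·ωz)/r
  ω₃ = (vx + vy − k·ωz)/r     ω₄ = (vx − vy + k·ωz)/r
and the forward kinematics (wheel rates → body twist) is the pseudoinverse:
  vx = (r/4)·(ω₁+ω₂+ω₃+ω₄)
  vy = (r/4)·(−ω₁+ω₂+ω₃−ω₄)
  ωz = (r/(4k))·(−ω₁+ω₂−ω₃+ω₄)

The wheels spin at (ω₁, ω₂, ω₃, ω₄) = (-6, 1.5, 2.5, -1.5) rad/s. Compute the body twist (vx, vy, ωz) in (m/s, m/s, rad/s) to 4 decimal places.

(-0.0700, 0.2300, 0.3182)

k = lx + ly = 0.1 + 0.12 = 0.2200
ω₁+ω₂+ω₃+ω₄ = -3.5000  →  vx = (0.08/4)·-3.5000 = -0.0700
−ω₁+ω₂+ω₃−ω₄ = 11.5000  →  vy = (0.08/4)·11.5000 = 0.2300
−ω₁+ω₂−ω₃+ω₄ = 3.5000  →  ωz = (0.08/0.8800)·3.5000 = 0.3182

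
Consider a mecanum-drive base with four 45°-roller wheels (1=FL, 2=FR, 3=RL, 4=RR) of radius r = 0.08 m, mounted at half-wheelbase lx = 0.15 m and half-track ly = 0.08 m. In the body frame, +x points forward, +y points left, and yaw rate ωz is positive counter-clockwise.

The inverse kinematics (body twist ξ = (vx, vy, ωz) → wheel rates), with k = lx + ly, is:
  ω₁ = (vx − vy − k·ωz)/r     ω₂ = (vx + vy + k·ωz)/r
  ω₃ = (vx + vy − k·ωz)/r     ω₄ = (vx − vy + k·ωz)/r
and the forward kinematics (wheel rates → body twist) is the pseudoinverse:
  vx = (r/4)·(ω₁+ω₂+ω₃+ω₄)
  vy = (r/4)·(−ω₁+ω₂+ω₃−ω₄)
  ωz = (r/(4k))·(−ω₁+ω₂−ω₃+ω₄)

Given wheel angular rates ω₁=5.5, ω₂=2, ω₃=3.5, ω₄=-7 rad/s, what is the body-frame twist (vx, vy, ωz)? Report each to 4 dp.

k = lx + ly = 0.15 + 0.08 = 0.2300
ω₁+ω₂+ω₃+ω₄ = 4.0000  →  vx = (0.08/4)·4.0000 = 0.0800
−ω₁+ω₂+ω₃−ω₄ = 7.0000  →  vy = (0.08/4)·7.0000 = 0.1400
−ω₁+ω₂−ω₃+ω₄ = -14.0000  →  ωz = (0.08/0.9200)·-14.0000 = -1.2174

(0.0800, 0.1400, -1.2174)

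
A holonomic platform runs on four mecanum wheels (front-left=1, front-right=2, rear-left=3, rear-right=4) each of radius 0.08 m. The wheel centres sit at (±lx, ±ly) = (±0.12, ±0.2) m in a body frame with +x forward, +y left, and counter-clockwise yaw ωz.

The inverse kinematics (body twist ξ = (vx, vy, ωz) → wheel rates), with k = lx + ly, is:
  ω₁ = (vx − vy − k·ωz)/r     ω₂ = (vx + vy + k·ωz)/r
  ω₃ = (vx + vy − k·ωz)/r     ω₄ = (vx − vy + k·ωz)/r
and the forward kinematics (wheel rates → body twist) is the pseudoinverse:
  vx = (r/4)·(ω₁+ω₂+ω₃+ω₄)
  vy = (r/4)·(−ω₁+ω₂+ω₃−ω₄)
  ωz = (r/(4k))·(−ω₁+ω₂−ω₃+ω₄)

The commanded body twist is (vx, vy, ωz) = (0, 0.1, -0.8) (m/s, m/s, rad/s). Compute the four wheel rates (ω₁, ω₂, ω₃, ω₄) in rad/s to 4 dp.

(1.9500, -1.9500, 4.4500, -4.4500)

k = lx + ly = 0.12 + 0.2 = 0.3200;  k·ωz = 0.3200·-0.8 = -0.2560
ω₁ (FL) = (vx − vy − k·ωz)/r = 0.1560/0.08 = 1.9500
ω₂ (FR) = (vx + vy + k·ωz)/r = -0.1560/0.08 = -1.9500
ω₃ (RL) = (vx + vy − k·ωz)/r = 0.3560/0.08 = 4.4500
ω₄ (RR) = (vx − vy + k·ωz)/r = -0.3560/0.08 = -4.4500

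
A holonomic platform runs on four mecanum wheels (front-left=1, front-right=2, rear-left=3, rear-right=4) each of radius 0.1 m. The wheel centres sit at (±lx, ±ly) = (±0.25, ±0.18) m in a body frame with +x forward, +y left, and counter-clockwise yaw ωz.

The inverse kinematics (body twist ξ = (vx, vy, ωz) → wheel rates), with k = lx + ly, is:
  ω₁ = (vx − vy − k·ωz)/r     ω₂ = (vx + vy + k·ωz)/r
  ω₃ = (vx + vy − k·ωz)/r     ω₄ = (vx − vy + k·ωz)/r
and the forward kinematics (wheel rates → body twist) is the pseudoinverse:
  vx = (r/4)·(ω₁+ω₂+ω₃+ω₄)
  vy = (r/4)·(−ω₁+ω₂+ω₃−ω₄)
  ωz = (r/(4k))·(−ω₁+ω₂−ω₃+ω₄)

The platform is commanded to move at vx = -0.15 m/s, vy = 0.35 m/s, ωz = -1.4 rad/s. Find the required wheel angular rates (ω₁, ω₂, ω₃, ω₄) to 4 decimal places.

k = lx + ly = 0.25 + 0.18 = 0.4300;  k·ωz = 0.4300·-1.4 = -0.6020
ω₁ (FL) = (vx − vy − k·ωz)/r = 0.1020/0.1 = 1.0200
ω₂ (FR) = (vx + vy + k·ωz)/r = -0.4020/0.1 = -4.0200
ω₃ (RL) = (vx + vy − k·ωz)/r = 0.8020/0.1 = 8.0200
ω₄ (RR) = (vx − vy + k·ωz)/r = -1.1020/0.1 = -11.0200

(1.0200, -4.0200, 8.0200, -11.0200)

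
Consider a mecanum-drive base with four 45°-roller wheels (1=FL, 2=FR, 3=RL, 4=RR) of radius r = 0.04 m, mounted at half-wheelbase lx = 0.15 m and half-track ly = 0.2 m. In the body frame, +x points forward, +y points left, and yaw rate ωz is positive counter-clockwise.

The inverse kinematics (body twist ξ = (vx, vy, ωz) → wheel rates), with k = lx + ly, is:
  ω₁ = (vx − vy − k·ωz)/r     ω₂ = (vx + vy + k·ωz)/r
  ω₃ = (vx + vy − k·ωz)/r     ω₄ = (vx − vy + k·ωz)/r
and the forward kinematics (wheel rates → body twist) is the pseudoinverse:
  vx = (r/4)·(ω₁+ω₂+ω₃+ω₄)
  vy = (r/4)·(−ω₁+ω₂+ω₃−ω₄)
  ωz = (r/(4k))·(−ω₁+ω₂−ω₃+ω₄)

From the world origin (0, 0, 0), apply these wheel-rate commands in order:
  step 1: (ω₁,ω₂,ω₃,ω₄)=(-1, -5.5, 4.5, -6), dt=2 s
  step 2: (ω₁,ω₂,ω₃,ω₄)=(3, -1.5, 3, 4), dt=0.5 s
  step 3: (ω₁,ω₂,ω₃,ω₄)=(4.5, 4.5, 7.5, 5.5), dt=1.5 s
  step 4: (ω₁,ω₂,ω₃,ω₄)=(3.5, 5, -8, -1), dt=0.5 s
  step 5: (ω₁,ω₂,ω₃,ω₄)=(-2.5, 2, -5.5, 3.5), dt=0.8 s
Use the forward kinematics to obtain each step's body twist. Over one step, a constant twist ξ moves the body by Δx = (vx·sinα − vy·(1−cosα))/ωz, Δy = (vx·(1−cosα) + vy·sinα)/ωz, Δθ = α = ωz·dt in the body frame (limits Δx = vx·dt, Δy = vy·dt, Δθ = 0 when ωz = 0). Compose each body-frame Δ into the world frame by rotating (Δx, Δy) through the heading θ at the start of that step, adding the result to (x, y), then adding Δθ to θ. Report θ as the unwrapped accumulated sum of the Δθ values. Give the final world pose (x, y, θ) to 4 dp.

step 1: ξ=(vx,vy,ωz)=(-0.0800, 0.0600, -0.4286), dt=2.0 → body Δ=(-0.0928, 0.1703, -0.8571) → world pose (-0.0928, 0.1703, -0.8571)
step 2: ξ=(vx,vy,ωz)=(0.0850, -0.0550, -0.1000), dt=0.5 → body Δ=(0.0418, -0.0286, -0.0500) → world pose (-0.0870, 0.1200, -0.9071)
step 3: ξ=(vx,vy,ωz)=(0.2200, 0.0200, -0.0571), dt=1.5 → body Δ=(0.3309, 0.0158, -0.0857) → world pose (0.1293, -0.1309, -0.9929)
step 4: ξ=(vx,vy,ωz)=(-0.0050, -0.0550, 0.2429), dt=0.5 → body Δ=(-0.0008, -0.0276, 0.1214) → world pose (0.1058, -0.1453, -0.8714)
step 5: ξ=(vx,vy,ωz)=(-0.0250, -0.0450, 0.3857), dt=0.8 → body Δ=(-0.0142, -0.0385, 0.3086) → world pose (0.0672, -0.1592, -0.5629)

(0.0672, -0.1592, -0.5629)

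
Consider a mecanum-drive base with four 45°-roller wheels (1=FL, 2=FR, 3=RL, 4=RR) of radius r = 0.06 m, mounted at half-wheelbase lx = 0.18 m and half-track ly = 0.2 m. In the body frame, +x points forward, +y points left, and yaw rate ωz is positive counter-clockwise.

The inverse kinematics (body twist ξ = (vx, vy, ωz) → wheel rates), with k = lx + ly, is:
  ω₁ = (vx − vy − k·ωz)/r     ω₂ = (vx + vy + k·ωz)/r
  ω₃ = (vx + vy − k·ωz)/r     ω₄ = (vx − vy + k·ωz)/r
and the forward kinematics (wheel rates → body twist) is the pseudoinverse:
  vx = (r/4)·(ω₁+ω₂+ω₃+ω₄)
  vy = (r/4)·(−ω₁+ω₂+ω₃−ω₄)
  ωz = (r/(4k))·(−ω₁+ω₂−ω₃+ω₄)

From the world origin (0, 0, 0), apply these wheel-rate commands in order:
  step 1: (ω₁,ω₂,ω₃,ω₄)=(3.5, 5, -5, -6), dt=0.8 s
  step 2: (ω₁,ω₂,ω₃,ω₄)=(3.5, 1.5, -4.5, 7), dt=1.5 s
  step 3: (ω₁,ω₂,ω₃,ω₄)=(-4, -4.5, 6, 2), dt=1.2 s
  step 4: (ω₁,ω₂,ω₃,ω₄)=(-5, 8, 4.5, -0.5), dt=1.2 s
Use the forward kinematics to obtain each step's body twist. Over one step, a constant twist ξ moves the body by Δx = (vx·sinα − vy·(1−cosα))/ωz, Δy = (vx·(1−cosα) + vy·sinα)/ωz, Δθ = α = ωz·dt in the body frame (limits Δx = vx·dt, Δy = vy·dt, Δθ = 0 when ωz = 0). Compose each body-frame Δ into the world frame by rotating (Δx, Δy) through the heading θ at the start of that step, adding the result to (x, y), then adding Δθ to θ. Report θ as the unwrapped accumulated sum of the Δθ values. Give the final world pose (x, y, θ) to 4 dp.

step 1: ξ=(vx,vy,ωz)=(-0.0375, 0.0375, 0.0197), dt=0.8 → body Δ=(-0.0302, 0.0298, 0.0158) → world pose (-0.0302, 0.0298, 0.0158)
step 2: ξ=(vx,vy,ωz)=(0.1125, -0.2025, 0.3750), dt=1.5 → body Δ=(0.2432, -0.2418, 0.5625) → world pose (0.2167, -0.2081, 0.5783)
step 3: ξ=(vx,vy,ωz)=(-0.0075, 0.0525, -0.1776), dt=1.2 → body Δ=(-0.0022, 0.0635, -0.2132) → world pose (0.1802, -0.1562, 0.3651)
step 4: ξ=(vx,vy,ωz)=(0.1050, 0.2700, 0.3158), dt=1.2 → body Δ=(0.0623, 0.3399, 0.3789) → world pose (0.1170, 0.1835, 0.7441)

(0.1170, 0.1835, 0.7441)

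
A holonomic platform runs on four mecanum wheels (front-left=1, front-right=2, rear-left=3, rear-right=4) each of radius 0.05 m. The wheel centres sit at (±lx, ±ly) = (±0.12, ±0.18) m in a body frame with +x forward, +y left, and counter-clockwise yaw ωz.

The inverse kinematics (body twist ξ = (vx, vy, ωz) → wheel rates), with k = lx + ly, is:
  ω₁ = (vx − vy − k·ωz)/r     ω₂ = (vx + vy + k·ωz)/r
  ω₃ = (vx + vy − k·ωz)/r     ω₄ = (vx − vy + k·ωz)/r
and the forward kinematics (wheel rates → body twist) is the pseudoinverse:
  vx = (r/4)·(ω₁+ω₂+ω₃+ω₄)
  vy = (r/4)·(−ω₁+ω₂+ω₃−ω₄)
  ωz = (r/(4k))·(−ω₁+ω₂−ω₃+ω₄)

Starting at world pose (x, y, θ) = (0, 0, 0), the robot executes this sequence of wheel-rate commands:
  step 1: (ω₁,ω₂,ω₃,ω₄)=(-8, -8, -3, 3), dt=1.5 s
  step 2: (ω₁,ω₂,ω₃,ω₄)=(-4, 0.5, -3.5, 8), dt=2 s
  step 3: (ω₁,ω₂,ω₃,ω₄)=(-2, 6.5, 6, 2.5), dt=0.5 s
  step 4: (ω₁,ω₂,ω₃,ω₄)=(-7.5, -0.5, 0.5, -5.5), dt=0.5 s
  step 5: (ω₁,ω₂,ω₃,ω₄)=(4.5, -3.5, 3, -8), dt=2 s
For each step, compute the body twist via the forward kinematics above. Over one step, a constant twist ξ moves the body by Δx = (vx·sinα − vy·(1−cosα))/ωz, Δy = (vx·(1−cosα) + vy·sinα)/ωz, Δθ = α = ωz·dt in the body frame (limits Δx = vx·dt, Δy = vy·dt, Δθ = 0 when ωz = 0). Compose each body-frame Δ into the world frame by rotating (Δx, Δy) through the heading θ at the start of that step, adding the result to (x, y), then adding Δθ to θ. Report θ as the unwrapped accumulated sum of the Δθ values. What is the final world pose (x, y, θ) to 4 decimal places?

step 1: ξ=(vx,vy,ωz)=(-0.2000, -0.0750, 0.2500), dt=1.5 → body Δ=(-0.2722, -0.1655, 0.3750) → world pose (-0.2722, -0.1655, 0.3750)
step 2: ξ=(vx,vy,ωz)=(0.0125, -0.0875, 0.6667), dt=2.0 → body Δ=(0.1186, -0.1132, 1.3333) → world pose (-0.1203, -0.2274, 1.7083)
step 3: ξ=(vx,vy,ωz)=(0.1625, 0.1500, 0.2083), dt=0.5 → body Δ=(0.0772, 0.0791, 0.1042) → world pose (-0.2093, -0.1618, 1.8125)
step 4: ξ=(vx,vy,ωz)=(-0.1625, 0.1625, 0.0417), dt=0.5 → body Δ=(-0.0821, 0.0804, 0.0208) → world pose (-0.2677, -0.2607, 1.8333)
step 5: ξ=(vx,vy,ωz)=(-0.0500, 0.0375, -0.7917), dt=2.0 → body Δ=(-0.0152, 0.1113, -1.5833) → world pose (-0.3712, -0.3043, 0.2500)

(-0.3712, -0.3043, 0.2500)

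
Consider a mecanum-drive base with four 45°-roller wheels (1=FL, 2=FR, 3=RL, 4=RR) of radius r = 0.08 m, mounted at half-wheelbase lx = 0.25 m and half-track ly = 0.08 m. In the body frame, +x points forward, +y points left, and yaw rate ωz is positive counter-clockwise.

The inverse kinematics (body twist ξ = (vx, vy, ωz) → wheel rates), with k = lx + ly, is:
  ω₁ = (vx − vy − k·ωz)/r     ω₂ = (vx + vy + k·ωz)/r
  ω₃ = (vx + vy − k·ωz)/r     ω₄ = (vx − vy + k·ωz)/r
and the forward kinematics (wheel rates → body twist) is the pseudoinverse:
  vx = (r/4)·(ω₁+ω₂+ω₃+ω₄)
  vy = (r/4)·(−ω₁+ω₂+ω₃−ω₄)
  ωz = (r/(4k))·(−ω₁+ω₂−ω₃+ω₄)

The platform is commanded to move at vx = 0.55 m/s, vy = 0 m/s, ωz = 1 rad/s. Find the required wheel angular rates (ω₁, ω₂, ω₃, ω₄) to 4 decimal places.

(2.7500, 11.0000, 2.7500, 11.0000)

k = lx + ly = 0.25 + 0.08 = 0.3300;  k·ωz = 0.3300·1 = 0.3300
ω₁ (FL) = (vx − vy − k·ωz)/r = 0.2200/0.08 = 2.7500
ω₂ (FR) = (vx + vy + k·ωz)/r = 0.8800/0.08 = 11.0000
ω₃ (RL) = (vx + vy − k·ωz)/r = 0.2200/0.08 = 2.7500
ω₄ (RR) = (vx − vy + k·ωz)/r = 0.8800/0.08 = 11.0000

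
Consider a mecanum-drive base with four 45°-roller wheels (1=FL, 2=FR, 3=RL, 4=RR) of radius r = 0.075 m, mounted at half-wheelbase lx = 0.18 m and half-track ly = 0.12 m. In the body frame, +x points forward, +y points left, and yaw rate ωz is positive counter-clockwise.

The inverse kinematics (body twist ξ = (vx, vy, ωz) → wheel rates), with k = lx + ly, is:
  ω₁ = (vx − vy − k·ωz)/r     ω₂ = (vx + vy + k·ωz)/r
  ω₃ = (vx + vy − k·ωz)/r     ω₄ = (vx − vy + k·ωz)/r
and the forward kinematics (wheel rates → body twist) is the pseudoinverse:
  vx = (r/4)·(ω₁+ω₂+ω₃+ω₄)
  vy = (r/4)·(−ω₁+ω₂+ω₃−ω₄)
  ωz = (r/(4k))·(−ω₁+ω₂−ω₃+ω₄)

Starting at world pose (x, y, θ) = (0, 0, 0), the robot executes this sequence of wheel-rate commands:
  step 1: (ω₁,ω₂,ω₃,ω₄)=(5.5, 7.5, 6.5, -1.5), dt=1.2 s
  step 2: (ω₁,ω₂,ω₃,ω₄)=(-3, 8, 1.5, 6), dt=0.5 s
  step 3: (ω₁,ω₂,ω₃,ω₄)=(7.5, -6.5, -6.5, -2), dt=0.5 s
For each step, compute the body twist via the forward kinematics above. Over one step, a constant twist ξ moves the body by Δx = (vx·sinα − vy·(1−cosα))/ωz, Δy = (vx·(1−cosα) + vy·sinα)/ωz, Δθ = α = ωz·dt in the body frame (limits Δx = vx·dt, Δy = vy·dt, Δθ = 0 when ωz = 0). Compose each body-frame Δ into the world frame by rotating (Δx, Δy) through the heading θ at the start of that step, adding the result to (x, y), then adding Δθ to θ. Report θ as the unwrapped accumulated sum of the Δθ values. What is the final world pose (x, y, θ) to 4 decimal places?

(0.4780, -0.0007, -0.2625)

step 1: ξ=(vx,vy,ωz)=(0.3375, 0.1875, -0.3750), dt=1.2 → body Δ=(0.4412, 0.1279, -0.4500) → world pose (0.4412, 0.1279, -0.4500)
step 2: ξ=(vx,vy,ωz)=(0.2344, 0.1219, 0.9688), dt=0.5 → body Δ=(0.0982, 0.0864, 0.4844) → world pose (0.5672, 0.1630, 0.0344)
step 3: ξ=(vx,vy,ωz)=(-0.1406, -0.3469, -0.5938), dt=0.5 → body Δ=(-0.0948, -0.1605, -0.2969) → world pose (0.4780, -0.0007, -0.2625)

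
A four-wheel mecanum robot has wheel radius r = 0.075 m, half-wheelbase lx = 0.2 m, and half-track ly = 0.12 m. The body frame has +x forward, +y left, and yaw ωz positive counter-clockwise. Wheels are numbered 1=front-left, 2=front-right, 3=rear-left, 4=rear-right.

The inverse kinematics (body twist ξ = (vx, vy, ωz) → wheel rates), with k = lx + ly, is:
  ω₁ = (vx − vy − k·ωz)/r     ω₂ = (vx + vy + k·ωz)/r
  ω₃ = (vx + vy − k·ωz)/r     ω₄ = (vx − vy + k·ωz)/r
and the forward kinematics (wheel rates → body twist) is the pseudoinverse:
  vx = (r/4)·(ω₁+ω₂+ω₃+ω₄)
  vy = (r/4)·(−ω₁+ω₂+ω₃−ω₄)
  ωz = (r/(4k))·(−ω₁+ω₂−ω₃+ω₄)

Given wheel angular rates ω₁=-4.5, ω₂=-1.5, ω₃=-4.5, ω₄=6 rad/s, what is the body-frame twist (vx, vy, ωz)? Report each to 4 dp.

(-0.0844, -0.1406, 0.7910)

k = lx + ly = 0.2 + 0.12 = 0.3200
ω₁+ω₂+ω₃+ω₄ = -4.5000  →  vx = (0.075/4)·-4.5000 = -0.0844
−ω₁+ω₂+ω₃−ω₄ = -7.5000  →  vy = (0.075/4)·-7.5000 = -0.1406
−ω₁+ω₂−ω₃+ω₄ = 13.5000  →  ωz = (0.075/1.2800)·13.5000 = 0.7910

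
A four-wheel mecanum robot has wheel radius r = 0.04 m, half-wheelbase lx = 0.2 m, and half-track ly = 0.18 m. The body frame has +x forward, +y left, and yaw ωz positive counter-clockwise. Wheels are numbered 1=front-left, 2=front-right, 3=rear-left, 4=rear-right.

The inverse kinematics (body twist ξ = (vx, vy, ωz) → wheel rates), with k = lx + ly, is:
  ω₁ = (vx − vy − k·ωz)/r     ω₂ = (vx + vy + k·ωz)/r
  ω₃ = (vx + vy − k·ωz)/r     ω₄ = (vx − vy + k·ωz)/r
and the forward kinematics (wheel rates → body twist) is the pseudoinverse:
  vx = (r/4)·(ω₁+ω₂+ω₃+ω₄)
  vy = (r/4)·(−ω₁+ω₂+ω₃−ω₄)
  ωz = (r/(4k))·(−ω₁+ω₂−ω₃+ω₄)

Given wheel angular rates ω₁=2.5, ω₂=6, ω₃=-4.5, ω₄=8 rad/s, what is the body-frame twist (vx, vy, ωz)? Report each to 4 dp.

k = lx + ly = 0.2 + 0.18 = 0.3800
ω₁+ω₂+ω₃+ω₄ = 12.0000  →  vx = (0.04/4)·12.0000 = 0.1200
−ω₁+ω₂+ω₃−ω₄ = -9.0000  →  vy = (0.04/4)·-9.0000 = -0.0900
−ω₁+ω₂−ω₃+ω₄ = 16.0000  →  ωz = (0.04/1.5200)·16.0000 = 0.4211

(0.1200, -0.0900, 0.4211)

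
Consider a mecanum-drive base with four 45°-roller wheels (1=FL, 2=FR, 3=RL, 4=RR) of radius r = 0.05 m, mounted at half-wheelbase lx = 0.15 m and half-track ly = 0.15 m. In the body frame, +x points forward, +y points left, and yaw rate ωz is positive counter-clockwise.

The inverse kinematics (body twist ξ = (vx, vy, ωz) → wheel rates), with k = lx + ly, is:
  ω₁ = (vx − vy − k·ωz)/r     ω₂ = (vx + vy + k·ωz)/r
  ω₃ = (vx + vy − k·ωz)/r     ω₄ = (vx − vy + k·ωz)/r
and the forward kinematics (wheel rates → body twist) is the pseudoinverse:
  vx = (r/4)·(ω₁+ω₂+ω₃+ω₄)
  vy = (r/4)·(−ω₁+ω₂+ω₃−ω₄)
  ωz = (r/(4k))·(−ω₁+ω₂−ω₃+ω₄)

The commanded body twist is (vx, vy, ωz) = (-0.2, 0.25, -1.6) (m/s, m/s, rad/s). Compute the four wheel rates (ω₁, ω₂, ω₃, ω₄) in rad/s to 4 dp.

(0.6000, -8.6000, 10.6000, -18.6000)

k = lx + ly = 0.15 + 0.15 = 0.3000;  k·ωz = 0.3000·-1.6 = -0.4800
ω₁ (FL) = (vx − vy − k·ωz)/r = 0.0300/0.05 = 0.6000
ω₂ (FR) = (vx + vy + k·ωz)/r = -0.4300/0.05 = -8.6000
ω₃ (RL) = (vx + vy − k·ωz)/r = 0.5300/0.05 = 10.6000
ω₄ (RR) = (vx − vy + k·ωz)/r = -0.9300/0.05 = -18.6000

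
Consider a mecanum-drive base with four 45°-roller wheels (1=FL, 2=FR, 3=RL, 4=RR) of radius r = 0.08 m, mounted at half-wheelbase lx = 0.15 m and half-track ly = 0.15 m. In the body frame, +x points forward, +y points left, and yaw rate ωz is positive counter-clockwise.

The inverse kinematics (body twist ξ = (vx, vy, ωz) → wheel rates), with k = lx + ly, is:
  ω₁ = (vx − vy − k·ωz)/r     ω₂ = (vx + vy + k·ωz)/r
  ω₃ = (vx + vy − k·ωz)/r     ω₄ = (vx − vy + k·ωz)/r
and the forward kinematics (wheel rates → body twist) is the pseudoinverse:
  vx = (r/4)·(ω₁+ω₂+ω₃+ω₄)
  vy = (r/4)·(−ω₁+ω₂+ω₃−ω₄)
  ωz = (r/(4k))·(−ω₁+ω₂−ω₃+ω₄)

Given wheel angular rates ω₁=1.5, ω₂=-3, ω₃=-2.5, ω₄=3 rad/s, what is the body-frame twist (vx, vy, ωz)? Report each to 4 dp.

k = lx + ly = 0.15 + 0.15 = 0.3000
ω₁+ω₂+ω₃+ω₄ = -1.0000  →  vx = (0.08/4)·-1.0000 = -0.0200
−ω₁+ω₂+ω₃−ω₄ = -10.0000  →  vy = (0.08/4)·-10.0000 = -0.2000
−ω₁+ω₂−ω₃+ω₄ = 1.0000  →  ωz = (0.08/1.2000)·1.0000 = 0.0667

(-0.0200, -0.2000, 0.0667)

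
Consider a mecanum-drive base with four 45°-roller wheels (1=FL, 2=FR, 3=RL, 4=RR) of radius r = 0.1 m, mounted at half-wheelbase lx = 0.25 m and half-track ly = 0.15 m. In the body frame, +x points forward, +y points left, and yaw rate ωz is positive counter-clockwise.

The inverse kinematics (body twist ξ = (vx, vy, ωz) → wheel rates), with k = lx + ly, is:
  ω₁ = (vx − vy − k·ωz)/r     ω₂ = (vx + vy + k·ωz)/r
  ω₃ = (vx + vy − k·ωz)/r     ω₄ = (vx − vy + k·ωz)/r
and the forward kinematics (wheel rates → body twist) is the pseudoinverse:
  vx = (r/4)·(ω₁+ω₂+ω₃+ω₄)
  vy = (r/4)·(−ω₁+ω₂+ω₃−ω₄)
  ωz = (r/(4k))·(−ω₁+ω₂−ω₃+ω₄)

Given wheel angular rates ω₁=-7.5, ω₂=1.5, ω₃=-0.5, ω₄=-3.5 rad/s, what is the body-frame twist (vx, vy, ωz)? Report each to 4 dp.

(-0.2500, 0.3000, 0.3750)

k = lx + ly = 0.25 + 0.15 = 0.4000
ω₁+ω₂+ω₃+ω₄ = -10.0000  →  vx = (0.1/4)·-10.0000 = -0.2500
−ω₁+ω₂+ω₃−ω₄ = 12.0000  →  vy = (0.1/4)·12.0000 = 0.3000
−ω₁+ω₂−ω₃+ω₄ = 6.0000  →  ωz = (0.1/1.6000)·6.0000 = 0.3750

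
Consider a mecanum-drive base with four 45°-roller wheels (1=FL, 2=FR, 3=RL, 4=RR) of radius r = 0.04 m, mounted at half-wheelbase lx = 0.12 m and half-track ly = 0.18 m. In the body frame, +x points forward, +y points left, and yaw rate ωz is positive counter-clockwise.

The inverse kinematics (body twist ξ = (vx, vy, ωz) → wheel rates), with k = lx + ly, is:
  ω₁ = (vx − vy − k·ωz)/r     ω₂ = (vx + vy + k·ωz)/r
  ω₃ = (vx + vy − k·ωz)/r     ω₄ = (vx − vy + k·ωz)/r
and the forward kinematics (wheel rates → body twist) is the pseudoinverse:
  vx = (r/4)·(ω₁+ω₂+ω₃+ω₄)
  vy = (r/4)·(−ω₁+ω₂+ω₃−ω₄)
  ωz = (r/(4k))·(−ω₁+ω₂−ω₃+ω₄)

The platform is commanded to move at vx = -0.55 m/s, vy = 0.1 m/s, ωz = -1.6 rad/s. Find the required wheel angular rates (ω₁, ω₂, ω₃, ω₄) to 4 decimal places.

(-4.2500, -23.2500, 0.7500, -28.2500)

k = lx + ly = 0.12 + 0.18 = 0.3000;  k·ωz = 0.3000·-1.6 = -0.4800
ω₁ (FL) = (vx − vy − k·ωz)/r = -0.1700/0.04 = -4.2500
ω₂ (FR) = (vx + vy + k·ωz)/r = -0.9300/0.04 = -23.2500
ω₃ (RL) = (vx + vy − k·ωz)/r = 0.0300/0.04 = 0.7500
ω₄ (RR) = (vx − vy + k·ωz)/r = -1.1300/0.04 = -28.2500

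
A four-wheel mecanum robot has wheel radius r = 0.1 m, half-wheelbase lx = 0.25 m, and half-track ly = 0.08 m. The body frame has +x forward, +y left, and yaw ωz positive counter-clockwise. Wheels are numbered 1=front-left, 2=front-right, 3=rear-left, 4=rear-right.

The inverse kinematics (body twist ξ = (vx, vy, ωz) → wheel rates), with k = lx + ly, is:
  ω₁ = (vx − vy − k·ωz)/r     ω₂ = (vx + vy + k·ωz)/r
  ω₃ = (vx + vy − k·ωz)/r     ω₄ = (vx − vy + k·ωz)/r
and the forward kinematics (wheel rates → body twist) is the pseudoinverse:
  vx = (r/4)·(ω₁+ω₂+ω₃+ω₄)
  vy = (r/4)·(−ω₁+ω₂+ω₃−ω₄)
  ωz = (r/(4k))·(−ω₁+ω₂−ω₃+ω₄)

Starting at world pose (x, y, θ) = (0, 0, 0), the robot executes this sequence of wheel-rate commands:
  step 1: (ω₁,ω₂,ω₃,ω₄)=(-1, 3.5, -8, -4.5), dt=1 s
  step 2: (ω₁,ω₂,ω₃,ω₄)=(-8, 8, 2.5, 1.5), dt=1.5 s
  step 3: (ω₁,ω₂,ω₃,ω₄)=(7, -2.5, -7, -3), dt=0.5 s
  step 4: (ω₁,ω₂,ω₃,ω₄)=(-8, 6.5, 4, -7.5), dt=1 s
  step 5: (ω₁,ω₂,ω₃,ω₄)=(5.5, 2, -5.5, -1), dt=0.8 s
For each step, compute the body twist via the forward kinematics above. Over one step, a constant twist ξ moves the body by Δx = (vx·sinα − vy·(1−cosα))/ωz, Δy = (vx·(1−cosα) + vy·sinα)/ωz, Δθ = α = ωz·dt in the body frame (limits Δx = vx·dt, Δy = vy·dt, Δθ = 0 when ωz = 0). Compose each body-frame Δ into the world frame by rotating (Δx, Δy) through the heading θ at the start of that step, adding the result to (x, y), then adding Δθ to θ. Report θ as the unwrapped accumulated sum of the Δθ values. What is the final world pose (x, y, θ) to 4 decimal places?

step 1: ξ=(vx,vy,ωz)=(-0.2500, 0.0250, 0.6061), dt=1.0 → body Δ=(-0.2423, -0.0500, 0.6061) → world pose (-0.2423, -0.0500, 0.6061)
step 2: ξ=(vx,vy,ωz)=(0.1000, 0.4250, 1.1364), dt=1.5 → body Δ=(-0.3367, 0.4704, 1.7045) → world pose (-0.7870, 0.1449, 2.3106)
step 3: ξ=(vx,vy,ωz)=(-0.1375, -0.3375, -0.4167), dt=0.5 → body Δ=(-0.0858, -0.1604, -0.2083) → world pose (-0.6107, 0.1897, 2.1023)
step 4: ξ=(vx,vy,ωz)=(-0.1250, 0.6500, 0.2273), dt=1.0 → body Δ=(-0.1975, 0.6303, 0.2273) → world pose (-1.0539, -0.3000, 2.3295)
step 5: ξ=(vx,vy,ωz)=(0.0250, -0.2000, 0.0758), dt=0.8 → body Δ=(0.0248, -0.1593, 0.0606) → world pose (-0.9554, -0.1724, 2.3902)

(-0.9554, -0.1724, 2.3902)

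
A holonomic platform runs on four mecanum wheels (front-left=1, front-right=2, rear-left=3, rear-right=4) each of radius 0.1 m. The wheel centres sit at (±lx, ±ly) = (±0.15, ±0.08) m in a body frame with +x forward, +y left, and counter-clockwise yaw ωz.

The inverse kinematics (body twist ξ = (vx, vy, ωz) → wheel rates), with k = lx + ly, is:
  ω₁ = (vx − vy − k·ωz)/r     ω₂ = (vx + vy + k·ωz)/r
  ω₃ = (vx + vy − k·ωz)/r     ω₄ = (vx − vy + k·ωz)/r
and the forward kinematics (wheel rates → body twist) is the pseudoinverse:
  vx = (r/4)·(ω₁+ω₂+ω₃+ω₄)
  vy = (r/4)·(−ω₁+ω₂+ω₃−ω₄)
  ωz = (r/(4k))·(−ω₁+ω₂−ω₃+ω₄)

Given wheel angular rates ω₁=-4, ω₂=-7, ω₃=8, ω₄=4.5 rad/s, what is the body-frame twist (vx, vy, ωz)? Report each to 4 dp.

k = lx + ly = 0.15 + 0.08 = 0.2300
ω₁+ω₂+ω₃+ω₄ = 1.5000  →  vx = (0.1/4)·1.5000 = 0.0375
−ω₁+ω₂+ω₃−ω₄ = 0.5000  →  vy = (0.1/4)·0.5000 = 0.0125
−ω₁+ω₂−ω₃+ω₄ = -6.5000  →  ωz = (0.1/0.9200)·-6.5000 = -0.7065

(0.0375, 0.0125, -0.7065)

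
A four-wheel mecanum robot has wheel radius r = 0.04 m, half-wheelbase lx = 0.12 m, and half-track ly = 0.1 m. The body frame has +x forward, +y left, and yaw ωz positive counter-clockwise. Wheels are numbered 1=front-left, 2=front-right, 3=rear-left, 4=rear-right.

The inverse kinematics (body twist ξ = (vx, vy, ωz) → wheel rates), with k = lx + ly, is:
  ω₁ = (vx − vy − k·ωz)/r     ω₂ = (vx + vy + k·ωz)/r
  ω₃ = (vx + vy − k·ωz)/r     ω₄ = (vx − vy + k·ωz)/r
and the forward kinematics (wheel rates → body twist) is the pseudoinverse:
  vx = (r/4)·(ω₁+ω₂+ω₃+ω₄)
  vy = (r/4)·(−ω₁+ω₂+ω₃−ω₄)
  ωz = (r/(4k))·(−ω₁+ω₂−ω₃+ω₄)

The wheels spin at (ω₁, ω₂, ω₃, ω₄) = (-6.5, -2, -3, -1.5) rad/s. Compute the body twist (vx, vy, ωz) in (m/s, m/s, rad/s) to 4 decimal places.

(-0.1300, 0.0300, 0.2727)

k = lx + ly = 0.12 + 0.1 = 0.2200
ω₁+ω₂+ω₃+ω₄ = -13.0000  →  vx = (0.04/4)·-13.0000 = -0.1300
−ω₁+ω₂+ω₃−ω₄ = 3.0000  →  vy = (0.04/4)·3.0000 = 0.0300
−ω₁+ω₂−ω₃+ω₄ = 6.0000  →  ωz = (0.04/0.8800)·6.0000 = 0.2727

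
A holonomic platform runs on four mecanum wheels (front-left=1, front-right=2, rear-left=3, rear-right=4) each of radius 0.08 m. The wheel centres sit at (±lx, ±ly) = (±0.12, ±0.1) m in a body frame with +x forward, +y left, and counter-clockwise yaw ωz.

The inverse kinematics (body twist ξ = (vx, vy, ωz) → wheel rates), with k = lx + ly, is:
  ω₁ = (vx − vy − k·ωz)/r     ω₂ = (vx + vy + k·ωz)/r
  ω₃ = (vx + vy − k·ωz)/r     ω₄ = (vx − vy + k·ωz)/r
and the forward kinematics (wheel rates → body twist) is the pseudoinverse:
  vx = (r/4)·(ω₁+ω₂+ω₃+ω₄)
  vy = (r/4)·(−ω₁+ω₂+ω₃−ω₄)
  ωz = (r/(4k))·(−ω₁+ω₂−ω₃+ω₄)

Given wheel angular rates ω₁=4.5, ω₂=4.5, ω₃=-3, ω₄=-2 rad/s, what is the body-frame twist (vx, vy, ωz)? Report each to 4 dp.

(0.0800, -0.0200, 0.0909)

k = lx + ly = 0.12 + 0.1 = 0.2200
ω₁+ω₂+ω₃+ω₄ = 4.0000  →  vx = (0.08/4)·4.0000 = 0.0800
−ω₁+ω₂+ω₃−ω₄ = -1.0000  →  vy = (0.08/4)·-1.0000 = -0.0200
−ω₁+ω₂−ω₃+ω₄ = 1.0000  →  ωz = (0.08/0.8800)·1.0000 = 0.0909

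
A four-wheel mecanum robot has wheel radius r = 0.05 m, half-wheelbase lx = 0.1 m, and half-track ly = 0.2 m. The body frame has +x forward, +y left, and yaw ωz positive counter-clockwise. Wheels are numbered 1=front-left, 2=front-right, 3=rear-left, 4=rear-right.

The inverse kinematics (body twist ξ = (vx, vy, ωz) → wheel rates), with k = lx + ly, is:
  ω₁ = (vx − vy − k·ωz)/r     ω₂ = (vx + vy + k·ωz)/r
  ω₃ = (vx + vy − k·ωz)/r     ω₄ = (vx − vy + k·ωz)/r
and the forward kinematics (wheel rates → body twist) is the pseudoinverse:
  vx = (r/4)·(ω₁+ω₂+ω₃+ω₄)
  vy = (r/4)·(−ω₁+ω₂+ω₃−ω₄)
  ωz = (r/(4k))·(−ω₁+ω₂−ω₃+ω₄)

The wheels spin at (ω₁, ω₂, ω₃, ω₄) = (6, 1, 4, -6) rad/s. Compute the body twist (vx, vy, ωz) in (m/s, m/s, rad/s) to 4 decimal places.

k = lx + ly = 0.1 + 0.2 = 0.3000
ω₁+ω₂+ω₃+ω₄ = 5.0000  →  vx = (0.05/4)·5.0000 = 0.0625
−ω₁+ω₂+ω₃−ω₄ = 5.0000  →  vy = (0.05/4)·5.0000 = 0.0625
−ω₁+ω₂−ω₃+ω₄ = -15.0000  →  ωz = (0.05/1.2000)·-15.0000 = -0.6250

(0.0625, 0.0625, -0.6250)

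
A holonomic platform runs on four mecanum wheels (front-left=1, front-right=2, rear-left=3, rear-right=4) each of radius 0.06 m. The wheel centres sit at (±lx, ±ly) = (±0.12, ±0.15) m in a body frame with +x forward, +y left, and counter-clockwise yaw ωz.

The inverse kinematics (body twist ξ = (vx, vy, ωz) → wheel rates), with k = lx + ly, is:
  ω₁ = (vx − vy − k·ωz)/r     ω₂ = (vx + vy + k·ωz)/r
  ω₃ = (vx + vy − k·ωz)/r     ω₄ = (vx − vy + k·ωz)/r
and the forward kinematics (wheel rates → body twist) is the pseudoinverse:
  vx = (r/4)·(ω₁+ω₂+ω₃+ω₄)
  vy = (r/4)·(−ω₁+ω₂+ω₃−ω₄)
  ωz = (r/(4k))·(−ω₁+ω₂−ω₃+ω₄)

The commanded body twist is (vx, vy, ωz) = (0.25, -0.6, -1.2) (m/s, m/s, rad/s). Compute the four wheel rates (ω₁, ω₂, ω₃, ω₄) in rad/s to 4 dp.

(19.5667, -11.2333, -0.4333, 8.7667)

k = lx + ly = 0.12 + 0.15 = 0.2700;  k·ωz = 0.2700·-1.2 = -0.3240
ω₁ (FL) = (vx − vy − k·ωz)/r = 1.1740/0.06 = 19.5667
ω₂ (FR) = (vx + vy + k·ωz)/r = -0.6740/0.06 = -11.2333
ω₃ (RL) = (vx + vy − k·ωz)/r = -0.0260/0.06 = -0.4333
ω₄ (RR) = (vx − vy + k·ωz)/r = 0.5260/0.06 = 8.7667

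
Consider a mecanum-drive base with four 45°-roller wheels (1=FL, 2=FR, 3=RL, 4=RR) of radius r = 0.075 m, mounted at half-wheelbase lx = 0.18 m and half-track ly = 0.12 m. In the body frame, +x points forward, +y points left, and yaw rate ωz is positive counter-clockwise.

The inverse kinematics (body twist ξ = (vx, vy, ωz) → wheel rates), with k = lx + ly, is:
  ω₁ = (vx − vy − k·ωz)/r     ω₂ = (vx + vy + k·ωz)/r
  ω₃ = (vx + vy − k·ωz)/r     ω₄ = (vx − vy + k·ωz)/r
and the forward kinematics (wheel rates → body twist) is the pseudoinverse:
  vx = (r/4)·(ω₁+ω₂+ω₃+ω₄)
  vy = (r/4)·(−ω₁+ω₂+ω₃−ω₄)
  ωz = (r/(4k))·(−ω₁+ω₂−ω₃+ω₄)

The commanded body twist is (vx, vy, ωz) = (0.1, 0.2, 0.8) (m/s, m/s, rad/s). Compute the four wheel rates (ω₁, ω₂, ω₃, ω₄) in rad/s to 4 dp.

k = lx + ly = 0.18 + 0.12 = 0.3000;  k·ωz = 0.3000·0.8 = 0.2400
ω₁ (FL) = (vx − vy − k·ωz)/r = -0.3400/0.075 = -4.5333
ω₂ (FR) = (vx + vy + k·ωz)/r = 0.5400/0.075 = 7.2000
ω₃ (RL) = (vx + vy − k·ωz)/r = 0.0600/0.075 = 0.8000
ω₄ (RR) = (vx − vy + k·ωz)/r = 0.1400/0.075 = 1.8667

(-4.5333, 7.2000, 0.8000, 1.8667)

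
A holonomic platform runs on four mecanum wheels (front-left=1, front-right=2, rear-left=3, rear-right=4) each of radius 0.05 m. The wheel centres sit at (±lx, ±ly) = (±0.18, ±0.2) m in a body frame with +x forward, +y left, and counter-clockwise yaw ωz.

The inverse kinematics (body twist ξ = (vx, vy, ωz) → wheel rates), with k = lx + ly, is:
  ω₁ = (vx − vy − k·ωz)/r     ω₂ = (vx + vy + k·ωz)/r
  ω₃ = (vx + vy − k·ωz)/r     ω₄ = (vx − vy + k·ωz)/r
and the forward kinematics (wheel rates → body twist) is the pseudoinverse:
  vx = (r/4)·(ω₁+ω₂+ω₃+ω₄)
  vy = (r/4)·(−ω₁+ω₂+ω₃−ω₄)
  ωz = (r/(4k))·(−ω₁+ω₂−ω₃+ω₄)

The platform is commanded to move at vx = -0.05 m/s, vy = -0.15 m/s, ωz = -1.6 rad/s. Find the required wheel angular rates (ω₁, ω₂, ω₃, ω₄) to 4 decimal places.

(14.1600, -16.1600, 8.1600, -10.1600)

k = lx + ly = 0.18 + 0.2 = 0.3800;  k·ωz = 0.3800·-1.6 = -0.6080
ω₁ (FL) = (vx − vy − k·ωz)/r = 0.7080/0.05 = 14.1600
ω₂ (FR) = (vx + vy + k·ωz)/r = -0.8080/0.05 = -16.1600
ω₃ (RL) = (vx + vy − k·ωz)/r = 0.4080/0.05 = 8.1600
ω₄ (RR) = (vx − vy + k·ωz)/r = -0.5080/0.05 = -10.1600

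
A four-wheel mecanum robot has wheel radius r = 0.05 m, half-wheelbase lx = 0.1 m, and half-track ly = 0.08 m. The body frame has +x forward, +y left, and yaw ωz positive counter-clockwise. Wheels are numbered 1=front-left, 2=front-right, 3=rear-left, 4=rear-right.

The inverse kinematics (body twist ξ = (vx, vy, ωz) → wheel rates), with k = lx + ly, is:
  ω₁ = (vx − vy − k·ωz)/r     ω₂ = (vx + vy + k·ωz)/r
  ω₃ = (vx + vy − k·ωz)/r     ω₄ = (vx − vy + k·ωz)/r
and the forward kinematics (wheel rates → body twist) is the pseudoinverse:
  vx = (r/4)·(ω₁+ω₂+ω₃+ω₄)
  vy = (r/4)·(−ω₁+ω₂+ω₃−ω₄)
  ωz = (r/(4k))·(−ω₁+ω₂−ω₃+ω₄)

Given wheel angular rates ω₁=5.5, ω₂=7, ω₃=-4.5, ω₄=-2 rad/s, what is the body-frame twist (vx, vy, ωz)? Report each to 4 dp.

(0.0750, -0.0125, 0.2778)

k = lx + ly = 0.1 + 0.08 = 0.1800
ω₁+ω₂+ω₃+ω₄ = 6.0000  →  vx = (0.05/4)·6.0000 = 0.0750
−ω₁+ω₂+ω₃−ω₄ = -1.0000  →  vy = (0.05/4)·-1.0000 = -0.0125
−ω₁+ω₂−ω₃+ω₄ = 4.0000  →  ωz = (0.05/0.7200)·4.0000 = 0.2778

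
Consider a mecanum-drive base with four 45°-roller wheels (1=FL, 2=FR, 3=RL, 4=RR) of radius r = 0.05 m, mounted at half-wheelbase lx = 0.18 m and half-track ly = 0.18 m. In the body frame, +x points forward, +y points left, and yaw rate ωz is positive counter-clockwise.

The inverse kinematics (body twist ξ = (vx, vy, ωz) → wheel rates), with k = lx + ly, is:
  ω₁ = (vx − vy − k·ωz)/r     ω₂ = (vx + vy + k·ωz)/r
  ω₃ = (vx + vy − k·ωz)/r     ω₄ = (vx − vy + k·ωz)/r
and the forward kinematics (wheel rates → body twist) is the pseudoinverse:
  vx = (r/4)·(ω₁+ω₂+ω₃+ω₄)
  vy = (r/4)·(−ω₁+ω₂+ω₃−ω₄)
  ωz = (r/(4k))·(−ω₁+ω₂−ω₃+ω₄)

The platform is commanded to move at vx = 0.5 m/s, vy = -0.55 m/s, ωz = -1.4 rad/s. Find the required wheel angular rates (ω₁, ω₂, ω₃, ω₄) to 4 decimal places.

k = lx + ly = 0.18 + 0.18 = 0.3600;  k·ωz = 0.3600·-1.4 = -0.5040
ω₁ (FL) = (vx − vy − k·ωz)/r = 1.5540/0.05 = 31.0800
ω₂ (FR) = (vx + vy + k·ωz)/r = -0.5540/0.05 = -11.0800
ω₃ (RL) = (vx + vy − k·ωz)/r = 0.4540/0.05 = 9.0800
ω₄ (RR) = (vx − vy + k·ωz)/r = 0.5460/0.05 = 10.9200

(31.0800, -11.0800, 9.0800, 10.9200)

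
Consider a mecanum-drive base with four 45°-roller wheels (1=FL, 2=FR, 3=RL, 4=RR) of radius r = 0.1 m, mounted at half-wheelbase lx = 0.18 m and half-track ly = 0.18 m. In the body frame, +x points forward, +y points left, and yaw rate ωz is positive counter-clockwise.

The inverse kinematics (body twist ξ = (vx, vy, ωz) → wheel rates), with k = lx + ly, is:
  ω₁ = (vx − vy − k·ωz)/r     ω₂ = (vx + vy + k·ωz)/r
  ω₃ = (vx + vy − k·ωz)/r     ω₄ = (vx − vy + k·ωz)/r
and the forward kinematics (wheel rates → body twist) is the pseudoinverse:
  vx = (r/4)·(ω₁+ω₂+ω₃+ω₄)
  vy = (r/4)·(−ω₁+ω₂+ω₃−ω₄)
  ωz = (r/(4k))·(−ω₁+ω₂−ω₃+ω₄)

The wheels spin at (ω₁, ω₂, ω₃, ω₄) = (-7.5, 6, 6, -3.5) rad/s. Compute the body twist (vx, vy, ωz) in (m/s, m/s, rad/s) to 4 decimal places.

(0.0250, 0.5750, 0.2778)

k = lx + ly = 0.18 + 0.18 = 0.3600
ω₁+ω₂+ω₃+ω₄ = 1.0000  →  vx = (0.1/4)·1.0000 = 0.0250
−ω₁+ω₂+ω₃−ω₄ = 23.0000  →  vy = (0.1/4)·23.0000 = 0.5750
−ω₁+ω₂−ω₃+ω₄ = 4.0000  →  ωz = (0.1/1.4400)·4.0000 = 0.2778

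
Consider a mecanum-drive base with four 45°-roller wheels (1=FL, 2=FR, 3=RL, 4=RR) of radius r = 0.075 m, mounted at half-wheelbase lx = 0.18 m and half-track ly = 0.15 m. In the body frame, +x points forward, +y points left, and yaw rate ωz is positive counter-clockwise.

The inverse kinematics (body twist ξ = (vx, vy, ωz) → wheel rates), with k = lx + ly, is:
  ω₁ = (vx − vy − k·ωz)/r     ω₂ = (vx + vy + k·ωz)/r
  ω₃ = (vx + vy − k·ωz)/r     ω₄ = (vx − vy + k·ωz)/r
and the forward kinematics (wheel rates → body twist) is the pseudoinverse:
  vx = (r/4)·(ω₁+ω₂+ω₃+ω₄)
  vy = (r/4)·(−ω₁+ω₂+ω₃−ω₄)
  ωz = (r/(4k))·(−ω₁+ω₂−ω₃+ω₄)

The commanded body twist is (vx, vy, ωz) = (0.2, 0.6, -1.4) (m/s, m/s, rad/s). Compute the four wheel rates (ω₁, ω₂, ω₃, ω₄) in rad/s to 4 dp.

k = lx + ly = 0.18 + 0.15 = 0.3300;  k·ωz = 0.3300·-1.4 = -0.4620
ω₁ (FL) = (vx − vy − k·ωz)/r = 0.0620/0.075 = 0.8267
ω₂ (FR) = (vx + vy + k·ωz)/r = 0.3380/0.075 = 4.5067
ω₃ (RL) = (vx + vy − k·ωz)/r = 1.2620/0.075 = 16.8267
ω₄ (RR) = (vx − vy + k·ωz)/r = -0.8620/0.075 = -11.4933

(0.8267, 4.5067, 16.8267, -11.4933)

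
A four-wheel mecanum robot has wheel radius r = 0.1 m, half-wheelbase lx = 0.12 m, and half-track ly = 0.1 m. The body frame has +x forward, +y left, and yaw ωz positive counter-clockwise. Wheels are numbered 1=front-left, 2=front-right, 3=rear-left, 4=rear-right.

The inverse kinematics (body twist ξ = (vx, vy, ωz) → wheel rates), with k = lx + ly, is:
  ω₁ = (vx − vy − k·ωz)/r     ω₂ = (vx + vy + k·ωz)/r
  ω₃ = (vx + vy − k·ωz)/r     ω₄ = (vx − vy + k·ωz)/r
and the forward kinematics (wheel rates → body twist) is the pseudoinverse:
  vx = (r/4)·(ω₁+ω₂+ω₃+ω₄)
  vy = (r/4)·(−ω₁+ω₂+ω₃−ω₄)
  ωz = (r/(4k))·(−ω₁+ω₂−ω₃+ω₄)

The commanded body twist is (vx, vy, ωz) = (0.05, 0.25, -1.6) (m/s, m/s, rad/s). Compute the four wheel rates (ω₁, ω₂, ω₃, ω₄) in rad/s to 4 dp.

k = lx + ly = 0.12 + 0.1 = 0.2200;  k·ωz = 0.2200·-1.6 = -0.3520
ω₁ (FL) = (vx − vy − k·ωz)/r = 0.1520/0.1 = 1.5200
ω₂ (FR) = (vx + vy + k·ωz)/r = -0.0520/0.1 = -0.5200
ω₃ (RL) = (vx + vy − k·ωz)/r = 0.6520/0.1 = 6.5200
ω₄ (RR) = (vx − vy + k·ωz)/r = -0.5520/0.1 = -5.5200

(1.5200, -0.5200, 6.5200, -5.5200)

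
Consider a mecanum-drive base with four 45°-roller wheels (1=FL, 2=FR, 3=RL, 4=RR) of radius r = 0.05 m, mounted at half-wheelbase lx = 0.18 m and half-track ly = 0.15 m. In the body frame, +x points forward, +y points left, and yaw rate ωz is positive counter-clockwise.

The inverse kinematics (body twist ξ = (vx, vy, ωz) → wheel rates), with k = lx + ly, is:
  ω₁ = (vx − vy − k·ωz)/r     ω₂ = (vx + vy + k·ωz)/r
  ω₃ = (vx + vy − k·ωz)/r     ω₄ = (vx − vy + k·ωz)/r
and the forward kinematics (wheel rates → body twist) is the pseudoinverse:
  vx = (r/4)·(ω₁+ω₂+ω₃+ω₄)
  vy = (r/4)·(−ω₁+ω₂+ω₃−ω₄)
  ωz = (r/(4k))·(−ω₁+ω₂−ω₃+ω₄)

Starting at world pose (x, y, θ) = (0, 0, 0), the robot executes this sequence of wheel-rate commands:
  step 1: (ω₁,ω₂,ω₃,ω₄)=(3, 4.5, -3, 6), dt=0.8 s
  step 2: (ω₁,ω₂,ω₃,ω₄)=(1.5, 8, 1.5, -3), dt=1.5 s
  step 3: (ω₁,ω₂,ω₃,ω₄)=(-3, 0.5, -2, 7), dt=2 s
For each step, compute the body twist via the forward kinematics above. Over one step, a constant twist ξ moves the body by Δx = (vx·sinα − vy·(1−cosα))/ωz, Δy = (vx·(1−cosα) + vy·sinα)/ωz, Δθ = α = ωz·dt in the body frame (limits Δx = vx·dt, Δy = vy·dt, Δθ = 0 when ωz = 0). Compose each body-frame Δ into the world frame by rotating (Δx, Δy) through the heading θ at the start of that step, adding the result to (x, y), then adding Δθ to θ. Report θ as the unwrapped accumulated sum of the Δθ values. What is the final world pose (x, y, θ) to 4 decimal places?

(0.3204, 0.1551, 1.3788)

step 1: ξ=(vx,vy,ωz)=(0.1313, -0.0938, 0.3977), dt=0.8 → body Δ=(0.1151, -0.0572, 0.3182) → world pose (0.1151, -0.0572, 0.3182)
step 2: ξ=(vx,vy,ωz)=(0.1000, 0.1375, 0.0758), dt=1.5 → body Δ=(0.1380, 0.2143, 0.1136) → world pose (0.1791, 0.1895, 0.4318)
step 3: ξ=(vx,vy,ωz)=(0.0312, -0.0688, 0.4735), dt=2.0 → body Δ=(0.1140, -0.0904, 0.9470) → world pose (0.3204, 0.1551, 1.3788)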